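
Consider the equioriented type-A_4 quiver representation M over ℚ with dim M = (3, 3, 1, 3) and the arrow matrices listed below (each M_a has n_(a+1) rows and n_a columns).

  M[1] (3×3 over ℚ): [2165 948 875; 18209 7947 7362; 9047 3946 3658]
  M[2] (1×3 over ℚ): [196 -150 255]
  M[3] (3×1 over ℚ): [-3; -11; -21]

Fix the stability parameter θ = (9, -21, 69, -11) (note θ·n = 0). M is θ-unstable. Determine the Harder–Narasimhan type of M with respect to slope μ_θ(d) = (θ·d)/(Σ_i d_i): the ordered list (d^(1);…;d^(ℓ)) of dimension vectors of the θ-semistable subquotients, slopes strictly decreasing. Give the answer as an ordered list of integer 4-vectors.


Barcode: M ≅ I[1,2]^2, I[1,4], I[4,4]^2. HN layers by μ_θ (3 steps, strictly decreasing):
  μ^(1)=29; μ^(2)=-6; μ^(3)=-11

((0, 0, 1, 1); (3, 3, 0, 0); (0, 0, 0, 2))


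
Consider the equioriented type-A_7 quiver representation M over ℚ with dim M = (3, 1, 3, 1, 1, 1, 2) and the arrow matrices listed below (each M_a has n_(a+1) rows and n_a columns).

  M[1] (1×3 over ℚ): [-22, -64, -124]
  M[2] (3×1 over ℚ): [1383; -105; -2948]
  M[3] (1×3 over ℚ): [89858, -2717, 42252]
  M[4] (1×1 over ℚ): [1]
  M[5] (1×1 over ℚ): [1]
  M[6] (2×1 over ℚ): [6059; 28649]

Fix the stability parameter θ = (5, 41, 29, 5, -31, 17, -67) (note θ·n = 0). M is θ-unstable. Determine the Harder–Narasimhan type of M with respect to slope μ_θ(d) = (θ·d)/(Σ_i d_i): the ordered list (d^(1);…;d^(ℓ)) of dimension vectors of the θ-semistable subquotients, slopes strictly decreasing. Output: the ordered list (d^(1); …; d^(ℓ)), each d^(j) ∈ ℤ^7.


Via rank(M_{q-1}∘⋯∘M_p): M ≅ I[1,1]^2, I[1,7], I[3,3]^2, I[7,7].
μ_θ-semistable layers: μ^(1)=29; μ^(2)=5; μ^(3)=-1/7; μ^(4)=-67

((0, 0, 2, 0, 0, 0, 0); (2, 0, 0, 0, 0, 0, 0); (1, 1, 1, 1, 1, 1, 1); (0, 0, 0, 0, 0, 0, 1))


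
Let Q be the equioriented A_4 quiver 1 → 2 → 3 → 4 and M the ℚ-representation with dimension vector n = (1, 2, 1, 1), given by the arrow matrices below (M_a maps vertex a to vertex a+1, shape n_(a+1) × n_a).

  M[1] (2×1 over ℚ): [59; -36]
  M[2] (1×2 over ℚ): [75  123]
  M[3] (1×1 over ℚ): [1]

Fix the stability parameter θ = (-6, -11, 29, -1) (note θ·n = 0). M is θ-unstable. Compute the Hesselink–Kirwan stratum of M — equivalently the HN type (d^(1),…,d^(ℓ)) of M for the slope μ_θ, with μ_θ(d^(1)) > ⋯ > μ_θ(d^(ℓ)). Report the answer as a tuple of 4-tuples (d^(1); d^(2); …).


Barcode: M ≅ I[1,4], I[2,2]. HN layers by μ_θ (3 steps, strictly decreasing):
  μ^(1)=14; μ^(2)=-17/2; μ^(3)=-11

((0, 0, 1, 1); (1, 1, 0, 0); (0, 1, 0, 0))


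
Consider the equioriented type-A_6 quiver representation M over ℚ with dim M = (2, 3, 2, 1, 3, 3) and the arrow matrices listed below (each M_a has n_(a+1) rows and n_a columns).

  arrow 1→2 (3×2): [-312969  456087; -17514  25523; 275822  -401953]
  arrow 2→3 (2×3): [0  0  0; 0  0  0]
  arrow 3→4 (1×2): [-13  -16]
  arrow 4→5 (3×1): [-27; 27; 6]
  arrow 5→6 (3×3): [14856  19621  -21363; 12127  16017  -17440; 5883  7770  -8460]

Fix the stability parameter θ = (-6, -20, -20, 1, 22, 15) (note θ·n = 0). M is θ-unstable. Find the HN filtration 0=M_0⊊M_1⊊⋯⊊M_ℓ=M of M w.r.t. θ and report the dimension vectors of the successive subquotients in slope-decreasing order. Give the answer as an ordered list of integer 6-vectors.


Via rank(M_{q-1}∘⋯∘M_p): M ≅ I[1,2]^2, I[2,2], I[3,3], I[3,6], I[5,6]^2.
μ_θ-semistable layers: μ^(1)=37/2; μ^(2)=1; μ^(3)=-13; μ^(4)=-20

((0, 0, 0, 0, 3, 3); (0, 0, 0, 1, 0, 0); (2, 2, 0, 0, 0, 0); (0, 1, 2, 0, 0, 0))


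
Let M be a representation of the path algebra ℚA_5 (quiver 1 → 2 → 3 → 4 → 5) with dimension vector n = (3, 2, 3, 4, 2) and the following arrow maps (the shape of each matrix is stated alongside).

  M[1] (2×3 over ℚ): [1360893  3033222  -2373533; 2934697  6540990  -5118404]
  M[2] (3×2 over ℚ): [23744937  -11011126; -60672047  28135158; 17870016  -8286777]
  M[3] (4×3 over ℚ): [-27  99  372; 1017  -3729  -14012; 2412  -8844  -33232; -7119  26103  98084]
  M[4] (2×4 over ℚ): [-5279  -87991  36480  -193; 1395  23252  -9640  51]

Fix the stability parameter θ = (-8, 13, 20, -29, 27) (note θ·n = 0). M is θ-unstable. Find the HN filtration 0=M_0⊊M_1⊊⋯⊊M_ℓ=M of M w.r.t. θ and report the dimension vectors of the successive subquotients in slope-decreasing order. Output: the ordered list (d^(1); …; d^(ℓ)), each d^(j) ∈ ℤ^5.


Barcode: M ≅ I[1,1], I[1,3]^2, I[3,5], I[4,4]^2, I[4,5]. HN layers by μ_θ (6 steps, strictly decreasing):
  μ^(1)=27; μ^(2)=20; μ^(3)=13; μ^(4)=-9/2; μ^(5)=-8; μ^(6)=-29

((0, 0, 0, 0, 2); (0, 0, 2, 0, 0); (0, 2, 0, 0, 0); (0, 0, 1, 1, 0); (3, 0, 0, 0, 0); (0, 0, 0, 3, 0))


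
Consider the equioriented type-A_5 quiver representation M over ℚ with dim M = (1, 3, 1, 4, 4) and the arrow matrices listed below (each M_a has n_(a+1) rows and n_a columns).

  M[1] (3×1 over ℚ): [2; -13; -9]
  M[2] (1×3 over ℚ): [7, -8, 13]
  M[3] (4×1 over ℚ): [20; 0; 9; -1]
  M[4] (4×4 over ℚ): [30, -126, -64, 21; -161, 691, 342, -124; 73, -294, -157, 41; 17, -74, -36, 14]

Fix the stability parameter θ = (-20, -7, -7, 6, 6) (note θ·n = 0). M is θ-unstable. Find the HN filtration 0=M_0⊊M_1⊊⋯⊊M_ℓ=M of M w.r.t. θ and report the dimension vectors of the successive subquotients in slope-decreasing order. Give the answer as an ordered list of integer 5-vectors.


Via rank(M_{q-1}∘⋯∘M_p): M ≅ I[1,5], I[2,2]^2, I[4,5]^3.
μ_θ-semistable layers: μ^(1)=6; μ^(2)=-7; μ^(3)=-20

((0, 0, 0, 4, 4); (0, 3, 1, 0, 0); (1, 0, 0, 0, 0))


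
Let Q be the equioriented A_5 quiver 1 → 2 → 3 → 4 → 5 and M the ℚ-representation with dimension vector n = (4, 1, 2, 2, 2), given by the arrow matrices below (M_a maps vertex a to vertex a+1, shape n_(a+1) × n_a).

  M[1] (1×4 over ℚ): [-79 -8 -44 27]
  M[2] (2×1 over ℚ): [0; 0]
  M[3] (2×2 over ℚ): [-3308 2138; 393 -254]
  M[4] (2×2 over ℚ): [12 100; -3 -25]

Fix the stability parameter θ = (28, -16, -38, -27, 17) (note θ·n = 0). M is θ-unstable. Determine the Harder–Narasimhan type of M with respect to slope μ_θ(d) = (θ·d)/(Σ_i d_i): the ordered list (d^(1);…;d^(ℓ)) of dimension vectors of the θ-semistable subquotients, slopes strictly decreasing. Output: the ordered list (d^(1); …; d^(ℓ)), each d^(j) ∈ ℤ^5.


Barcode: M ≅ I[1,1]^3, I[1,2], I[3,4], I[3,5], I[5,5]. HN layers by μ_θ (5 steps, strictly decreasing):
  μ^(1)=28; μ^(2)=17; μ^(3)=6; μ^(4)=-27; μ^(5)=-38

((3, 0, 0, 0, 0); (0, 0, 0, 0, 2); (1, 1, 0, 0, 0); (0, 0, 0, 2, 0); (0, 0, 2, 0, 0))


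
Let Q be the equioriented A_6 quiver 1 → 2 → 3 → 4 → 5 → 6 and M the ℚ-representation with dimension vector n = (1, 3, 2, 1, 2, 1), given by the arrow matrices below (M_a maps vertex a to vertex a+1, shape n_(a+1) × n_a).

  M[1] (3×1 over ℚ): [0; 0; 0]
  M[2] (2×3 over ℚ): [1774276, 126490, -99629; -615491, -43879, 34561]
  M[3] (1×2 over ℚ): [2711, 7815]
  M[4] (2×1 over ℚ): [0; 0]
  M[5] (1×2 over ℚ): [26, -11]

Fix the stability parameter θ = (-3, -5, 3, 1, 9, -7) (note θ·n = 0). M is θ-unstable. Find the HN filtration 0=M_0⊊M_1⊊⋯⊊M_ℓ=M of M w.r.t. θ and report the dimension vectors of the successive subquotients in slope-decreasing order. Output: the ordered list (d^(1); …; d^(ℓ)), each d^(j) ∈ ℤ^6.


Interval decomposition of M: I[1,1], I[2,2], I[2,3], I[2,4], I[5,5], I[5,6].
HN type (ℓ=6): μ^(1)=9; μ^(2)=3; μ^(3)=2; μ^(4)=1; μ^(5)=-3; μ^(6)=-5

((0, 0, 0, 0, 1, 0); (0, 0, 1, 0, 0, 0); (0, 0, 1, 1, 0, 0); (0, 0, 0, 0, 1, 1); (1, 0, 0, 0, 0, 0); (0, 3, 0, 0, 0, 0))


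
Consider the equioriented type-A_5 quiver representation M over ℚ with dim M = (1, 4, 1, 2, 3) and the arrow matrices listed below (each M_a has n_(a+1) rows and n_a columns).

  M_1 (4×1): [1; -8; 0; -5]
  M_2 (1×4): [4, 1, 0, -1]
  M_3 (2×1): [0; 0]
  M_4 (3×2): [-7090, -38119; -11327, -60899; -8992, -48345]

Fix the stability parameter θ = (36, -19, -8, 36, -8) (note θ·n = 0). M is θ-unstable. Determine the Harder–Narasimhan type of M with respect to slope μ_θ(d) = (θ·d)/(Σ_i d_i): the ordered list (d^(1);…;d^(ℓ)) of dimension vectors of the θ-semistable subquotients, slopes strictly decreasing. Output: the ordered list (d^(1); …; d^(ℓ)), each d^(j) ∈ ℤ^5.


Via rank(M_{q-1}∘⋯∘M_p): M ≅ I[1,3], I[2,2]^3, I[4,5]^2, I[5,5].
μ_θ-semistable layers: μ^(1)=14; μ^(2)=3; μ^(3)=-8; μ^(4)=-19

((0, 0, 0, 2, 2); (1, 1, 1, 0, 0); (0, 0, 0, 0, 1); (0, 3, 0, 0, 0))


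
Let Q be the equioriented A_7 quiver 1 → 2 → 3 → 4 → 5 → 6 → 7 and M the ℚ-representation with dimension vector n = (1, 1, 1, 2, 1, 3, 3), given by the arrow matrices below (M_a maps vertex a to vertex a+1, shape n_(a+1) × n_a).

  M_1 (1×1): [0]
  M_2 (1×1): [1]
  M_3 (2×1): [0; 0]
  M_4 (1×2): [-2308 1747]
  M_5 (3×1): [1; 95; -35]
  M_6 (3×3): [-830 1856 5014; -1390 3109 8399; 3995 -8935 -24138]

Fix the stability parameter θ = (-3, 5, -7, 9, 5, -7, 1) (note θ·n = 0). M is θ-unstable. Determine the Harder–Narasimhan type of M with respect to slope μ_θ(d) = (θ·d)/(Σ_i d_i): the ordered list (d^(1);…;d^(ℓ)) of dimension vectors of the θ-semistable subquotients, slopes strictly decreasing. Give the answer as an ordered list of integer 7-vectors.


Via rank(M_{q-1}∘⋯∘M_p): M ≅ I[1,1], I[2,3], I[4,4], I[4,6], I[6,7]^2, I[7,7].
μ_θ-semistable layers: μ^(1)=9; μ^(2)=7/3; μ^(3)=1; μ^(4)=-1; μ^(5)=-3; μ^(6)=-7

((0, 0, 0, 1, 0, 0, 0); (0, 0, 0, 1, 1, 1, 0); (0, 0, 0, 0, 0, 0, 3); (0, 1, 1, 0, 0, 0, 0); (1, 0, 0, 0, 0, 0, 0); (0, 0, 0, 0, 0, 2, 0))


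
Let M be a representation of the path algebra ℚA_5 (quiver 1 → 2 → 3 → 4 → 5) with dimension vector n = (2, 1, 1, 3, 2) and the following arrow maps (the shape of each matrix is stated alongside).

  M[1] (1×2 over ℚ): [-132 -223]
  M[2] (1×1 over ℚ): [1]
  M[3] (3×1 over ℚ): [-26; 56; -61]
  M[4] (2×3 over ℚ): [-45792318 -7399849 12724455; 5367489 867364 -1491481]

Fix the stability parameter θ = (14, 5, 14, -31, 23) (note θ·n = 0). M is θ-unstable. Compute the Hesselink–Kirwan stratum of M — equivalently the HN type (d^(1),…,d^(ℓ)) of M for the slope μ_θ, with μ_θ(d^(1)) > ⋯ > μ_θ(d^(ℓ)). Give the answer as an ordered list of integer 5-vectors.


Via rank(M_{q-1}∘⋯∘M_p): M ≅ I[1,1], I[1,5], I[4,4], I[4,5].
μ_θ-semistable layers: μ^(1)=23; μ^(2)=14; μ^(3)=1/2; μ^(4)=-31

((0, 0, 0, 0, 2); (1, 0, 0, 0, 0); (1, 1, 1, 1, 0); (0, 0, 0, 2, 0))


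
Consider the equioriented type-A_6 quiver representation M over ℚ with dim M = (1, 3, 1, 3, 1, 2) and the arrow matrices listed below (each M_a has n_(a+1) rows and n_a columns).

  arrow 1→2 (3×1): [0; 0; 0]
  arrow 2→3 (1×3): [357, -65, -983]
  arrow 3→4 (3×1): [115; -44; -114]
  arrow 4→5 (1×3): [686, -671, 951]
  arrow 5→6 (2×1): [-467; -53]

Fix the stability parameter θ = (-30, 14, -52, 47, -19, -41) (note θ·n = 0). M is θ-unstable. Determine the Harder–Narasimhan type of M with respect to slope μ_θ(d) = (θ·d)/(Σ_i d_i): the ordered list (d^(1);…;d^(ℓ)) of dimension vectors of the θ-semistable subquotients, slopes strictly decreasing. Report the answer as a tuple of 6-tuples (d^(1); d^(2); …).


Barcode: M ≅ I[1,1], I[2,2]^2, I[2,4], I[4,4], I[4,6], I[6,6]. HN layers by μ_θ (6 steps, strictly decreasing):
  μ^(1)=47; μ^(2)=14; μ^(3)=-13/3; μ^(4)=-19; μ^(5)=-30; μ^(6)=-41

((0, 0, 0, 2, 0, 0); (0, 2, 0, 0, 0, 0); (0, 0, 0, 1, 1, 1); (0, 1, 1, 0, 0, 0); (1, 0, 0, 0, 0, 0); (0, 0, 0, 0, 0, 1))


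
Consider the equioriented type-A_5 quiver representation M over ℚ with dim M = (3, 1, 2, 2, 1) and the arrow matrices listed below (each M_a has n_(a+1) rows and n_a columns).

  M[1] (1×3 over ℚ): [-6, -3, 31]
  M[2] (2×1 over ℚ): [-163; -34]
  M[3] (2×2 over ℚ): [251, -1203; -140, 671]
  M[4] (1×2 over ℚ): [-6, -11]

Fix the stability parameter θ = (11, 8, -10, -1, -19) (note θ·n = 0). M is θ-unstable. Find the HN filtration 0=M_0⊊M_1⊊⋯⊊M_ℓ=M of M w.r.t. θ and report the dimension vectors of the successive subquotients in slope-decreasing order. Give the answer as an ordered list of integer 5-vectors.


Barcode: M ≅ I[1,1]^2, I[1,4], I[3,5]. HN layers by μ_θ (3 steps, strictly decreasing):
  μ^(1)=11; μ^(2)=2; μ^(3)=-10

((2, 0, 0, 0, 0); (1, 1, 1, 1, 0); (0, 0, 1, 1, 1))


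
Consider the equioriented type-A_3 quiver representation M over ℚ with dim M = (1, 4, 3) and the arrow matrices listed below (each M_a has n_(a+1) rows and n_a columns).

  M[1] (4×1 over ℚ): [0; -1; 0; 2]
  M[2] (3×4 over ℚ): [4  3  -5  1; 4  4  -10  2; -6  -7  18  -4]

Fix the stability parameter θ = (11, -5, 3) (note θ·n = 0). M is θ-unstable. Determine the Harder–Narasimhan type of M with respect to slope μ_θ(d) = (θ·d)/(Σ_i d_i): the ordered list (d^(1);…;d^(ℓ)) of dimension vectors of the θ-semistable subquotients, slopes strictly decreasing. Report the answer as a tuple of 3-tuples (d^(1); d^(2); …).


Via rank(M_{q-1}∘⋯∘M_p): M ≅ I[1,3], I[2,2], I[2,3]^2.
μ_θ-semistable layers: μ^(1)=3; μ^(2)=-5

((1, 1, 3); (0, 3, 0))


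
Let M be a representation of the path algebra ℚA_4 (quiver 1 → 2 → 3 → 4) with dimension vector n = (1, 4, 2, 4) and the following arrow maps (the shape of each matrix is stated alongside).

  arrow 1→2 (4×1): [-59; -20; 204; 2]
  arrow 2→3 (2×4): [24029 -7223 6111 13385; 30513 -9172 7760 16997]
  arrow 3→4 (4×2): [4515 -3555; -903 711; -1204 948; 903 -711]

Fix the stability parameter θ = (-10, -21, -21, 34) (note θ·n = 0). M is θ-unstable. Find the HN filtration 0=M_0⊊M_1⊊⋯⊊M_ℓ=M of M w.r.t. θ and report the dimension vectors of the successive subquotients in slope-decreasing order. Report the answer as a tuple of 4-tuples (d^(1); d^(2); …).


Via rank(M_{q-1}∘⋯∘M_p): M ≅ I[1,4], I[2,2]^2, I[2,3], I[4,4]^3.
μ_θ-semistable layers: μ^(1)=34; μ^(2)=-52/3; μ^(3)=-21

((0, 0, 0, 4); (1, 1, 1, 0); (0, 3, 1, 0))


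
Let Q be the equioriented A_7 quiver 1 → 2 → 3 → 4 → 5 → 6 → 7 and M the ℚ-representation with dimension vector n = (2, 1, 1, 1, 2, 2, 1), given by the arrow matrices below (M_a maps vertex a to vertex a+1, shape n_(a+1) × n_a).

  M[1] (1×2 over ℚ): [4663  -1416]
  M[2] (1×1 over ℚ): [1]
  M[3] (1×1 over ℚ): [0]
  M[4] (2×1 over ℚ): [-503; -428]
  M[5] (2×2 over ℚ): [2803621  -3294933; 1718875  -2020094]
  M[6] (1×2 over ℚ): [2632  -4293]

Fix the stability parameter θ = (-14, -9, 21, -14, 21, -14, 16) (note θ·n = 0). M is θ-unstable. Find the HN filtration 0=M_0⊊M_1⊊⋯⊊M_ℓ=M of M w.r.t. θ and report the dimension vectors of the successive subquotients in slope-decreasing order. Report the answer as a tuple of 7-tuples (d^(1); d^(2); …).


Via rank(M_{q-1}∘⋯∘M_p): M ≅ I[1,1], I[1,3], I[4,7], I[5,6].
μ_θ-semistable layers: μ^(1)=21; μ^(2)=16; μ^(3)=7/2; μ^(4)=-9; μ^(5)=-14

((0, 0, 1, 0, 0, 0, 0); (0, 0, 0, 0, 0, 0, 1); (0, 0, 0, 0, 2, 2, 0); (0, 1, 0, 0, 0, 0, 0); (2, 0, 0, 1, 0, 0, 0))


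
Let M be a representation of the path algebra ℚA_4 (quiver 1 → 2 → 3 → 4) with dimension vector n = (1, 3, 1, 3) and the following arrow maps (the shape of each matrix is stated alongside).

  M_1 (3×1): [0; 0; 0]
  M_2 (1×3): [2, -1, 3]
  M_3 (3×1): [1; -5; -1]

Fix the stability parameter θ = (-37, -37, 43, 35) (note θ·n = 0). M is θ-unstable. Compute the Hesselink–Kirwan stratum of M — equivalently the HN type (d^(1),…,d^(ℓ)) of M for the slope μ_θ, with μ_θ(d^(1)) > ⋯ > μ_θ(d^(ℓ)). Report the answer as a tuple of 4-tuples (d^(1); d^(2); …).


Barcode: M ≅ I[1,1], I[2,2]^2, I[2,4], I[4,4]^2. HN layers by μ_θ (3 steps, strictly decreasing):
  μ^(1)=39; μ^(2)=35; μ^(3)=-37

((0, 0, 1, 1); (0, 0, 0, 2); (1, 3, 0, 0))


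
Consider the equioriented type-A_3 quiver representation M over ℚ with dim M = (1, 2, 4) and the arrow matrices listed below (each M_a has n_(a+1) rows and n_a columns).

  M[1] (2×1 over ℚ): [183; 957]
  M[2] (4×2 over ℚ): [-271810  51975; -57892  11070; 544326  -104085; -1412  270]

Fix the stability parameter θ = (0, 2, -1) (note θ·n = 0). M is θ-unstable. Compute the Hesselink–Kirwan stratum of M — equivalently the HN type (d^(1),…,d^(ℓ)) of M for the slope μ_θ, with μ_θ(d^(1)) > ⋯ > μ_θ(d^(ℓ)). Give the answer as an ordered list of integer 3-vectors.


Via rank(M_{q-1}∘⋯∘M_p): M ≅ I[1,3], I[2,2], I[3,3]^3.
μ_θ-semistable layers: μ^(1)=2; μ^(2)=1/2; μ^(3)=0; μ^(4)=-1

((0, 1, 0); (0, 1, 1); (1, 0, 0); (0, 0, 3))


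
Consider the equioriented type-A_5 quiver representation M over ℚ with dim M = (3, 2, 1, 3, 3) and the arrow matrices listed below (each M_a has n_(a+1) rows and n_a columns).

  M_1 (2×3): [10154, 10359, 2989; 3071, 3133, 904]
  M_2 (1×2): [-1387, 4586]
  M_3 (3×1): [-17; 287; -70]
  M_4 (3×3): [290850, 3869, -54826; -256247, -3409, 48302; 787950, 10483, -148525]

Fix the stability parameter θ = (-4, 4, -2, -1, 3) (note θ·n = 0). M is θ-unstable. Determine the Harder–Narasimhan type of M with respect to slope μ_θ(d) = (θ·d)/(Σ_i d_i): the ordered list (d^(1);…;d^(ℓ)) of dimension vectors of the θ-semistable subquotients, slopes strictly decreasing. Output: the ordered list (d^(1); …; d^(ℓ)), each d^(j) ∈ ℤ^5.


Barcode: M ≅ I[1,1], I[1,2], I[1,5], I[4,5]^2. HN layers by μ_θ (5 steps, strictly decreasing):
  μ^(1)=4; μ^(2)=3; μ^(3)=1/3; μ^(4)=-1; μ^(5)=-4

((0, 1, 0, 0, 0); (0, 0, 0, 0, 3); (0, 1, 1, 1, 0); (0, 0, 0, 2, 0); (3, 0, 0, 0, 0))


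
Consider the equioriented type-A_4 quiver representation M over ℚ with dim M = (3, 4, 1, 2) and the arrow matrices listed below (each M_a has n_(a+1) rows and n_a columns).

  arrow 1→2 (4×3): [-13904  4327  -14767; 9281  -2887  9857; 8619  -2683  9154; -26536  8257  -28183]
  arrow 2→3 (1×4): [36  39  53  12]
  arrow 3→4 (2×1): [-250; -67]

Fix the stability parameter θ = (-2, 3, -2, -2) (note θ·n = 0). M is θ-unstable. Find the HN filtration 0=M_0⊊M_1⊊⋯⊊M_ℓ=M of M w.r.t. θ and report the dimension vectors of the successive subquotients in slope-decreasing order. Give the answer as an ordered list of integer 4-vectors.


Barcode: M ≅ I[1,2]^2, I[1,4], I[2,2], I[4,4]. HN layers by μ_θ (3 steps, strictly decreasing):
  μ^(1)=3; μ^(2)=-1/3; μ^(3)=-2

((0, 3, 0, 0); (0, 1, 1, 1); (3, 0, 0, 1))


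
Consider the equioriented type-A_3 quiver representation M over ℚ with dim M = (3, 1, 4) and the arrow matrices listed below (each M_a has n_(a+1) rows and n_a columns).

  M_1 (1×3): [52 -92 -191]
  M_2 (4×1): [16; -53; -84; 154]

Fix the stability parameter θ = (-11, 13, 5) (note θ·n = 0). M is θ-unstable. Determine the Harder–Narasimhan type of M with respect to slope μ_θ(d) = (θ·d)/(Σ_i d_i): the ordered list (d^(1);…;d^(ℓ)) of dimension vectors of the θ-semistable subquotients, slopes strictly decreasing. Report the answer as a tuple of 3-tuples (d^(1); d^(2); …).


Interval decomposition of M: I[1,1]^2, I[1,3], I[3,3]^3.
HN type (ℓ=3): μ^(1)=9; μ^(2)=5; μ^(3)=-11

((0, 1, 1); (0, 0, 3); (3, 0, 0))


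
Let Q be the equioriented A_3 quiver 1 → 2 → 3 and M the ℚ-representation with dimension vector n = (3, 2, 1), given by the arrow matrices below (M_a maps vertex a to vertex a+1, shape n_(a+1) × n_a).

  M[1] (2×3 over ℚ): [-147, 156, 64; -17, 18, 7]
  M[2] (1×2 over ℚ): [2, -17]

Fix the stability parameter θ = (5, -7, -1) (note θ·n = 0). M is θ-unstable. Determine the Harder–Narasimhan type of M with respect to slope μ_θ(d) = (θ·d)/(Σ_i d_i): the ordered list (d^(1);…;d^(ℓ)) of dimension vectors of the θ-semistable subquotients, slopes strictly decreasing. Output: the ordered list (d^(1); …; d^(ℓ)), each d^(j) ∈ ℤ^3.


Via rank(M_{q-1}∘⋯∘M_p): M ≅ I[1,1], I[1,2], I[1,3].
μ_θ-semistable layers: μ^(1)=5; μ^(2)=-1

((1, 0, 0); (2, 2, 1))


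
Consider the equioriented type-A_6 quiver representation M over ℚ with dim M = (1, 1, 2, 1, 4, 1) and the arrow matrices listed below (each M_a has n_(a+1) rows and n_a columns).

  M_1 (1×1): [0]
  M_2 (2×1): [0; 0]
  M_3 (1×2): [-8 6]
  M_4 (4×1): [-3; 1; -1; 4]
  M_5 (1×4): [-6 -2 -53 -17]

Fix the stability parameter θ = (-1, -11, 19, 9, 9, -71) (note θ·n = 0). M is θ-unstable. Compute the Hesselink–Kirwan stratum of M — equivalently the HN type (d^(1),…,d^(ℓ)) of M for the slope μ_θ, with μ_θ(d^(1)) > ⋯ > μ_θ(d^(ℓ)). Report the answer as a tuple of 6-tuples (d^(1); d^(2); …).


Barcode: M ≅ I[1,1], I[2,2], I[3,3], I[3,6], I[5,5]^3. HN layers by μ_θ (5 steps, strictly decreasing):
  μ^(1)=19; μ^(2)=9; μ^(3)=-1; μ^(4)=-17/2; μ^(5)=-11

((0, 0, 1, 0, 0, 0); (0, 0, 0, 0, 3, 0); (1, 0, 0, 0, 0, 0); (0, 0, 1, 1, 1, 1); (0, 1, 0, 0, 0, 0))


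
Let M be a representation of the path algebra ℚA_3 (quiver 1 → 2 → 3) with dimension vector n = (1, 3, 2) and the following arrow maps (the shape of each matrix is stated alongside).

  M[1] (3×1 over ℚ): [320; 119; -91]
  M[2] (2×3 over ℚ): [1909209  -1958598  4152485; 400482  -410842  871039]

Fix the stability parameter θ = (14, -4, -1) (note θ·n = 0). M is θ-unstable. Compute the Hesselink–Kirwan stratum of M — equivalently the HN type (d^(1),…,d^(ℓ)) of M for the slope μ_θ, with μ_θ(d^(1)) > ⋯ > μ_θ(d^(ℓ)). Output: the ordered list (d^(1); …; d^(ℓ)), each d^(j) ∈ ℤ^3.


Via rank(M_{q-1}∘⋯∘M_p): M ≅ I[1,3], I[2,2], I[2,3].
μ_θ-semistable layers: μ^(1)=3; μ^(2)=-1; μ^(3)=-4

((1, 1, 1); (0, 0, 1); (0, 2, 0))


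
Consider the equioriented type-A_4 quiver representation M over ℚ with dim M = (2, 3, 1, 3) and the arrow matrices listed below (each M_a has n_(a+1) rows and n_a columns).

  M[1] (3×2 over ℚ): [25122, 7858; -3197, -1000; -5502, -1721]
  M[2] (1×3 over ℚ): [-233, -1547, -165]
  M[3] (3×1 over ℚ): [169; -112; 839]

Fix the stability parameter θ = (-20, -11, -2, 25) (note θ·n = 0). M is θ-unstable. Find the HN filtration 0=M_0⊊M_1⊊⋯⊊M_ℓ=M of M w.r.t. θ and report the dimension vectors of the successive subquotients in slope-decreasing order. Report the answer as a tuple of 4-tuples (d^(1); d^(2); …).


Barcode: M ≅ I[1,2], I[1,4], I[2,2], I[4,4]^2. HN layers by μ_θ (4 steps, strictly decreasing):
  μ^(1)=25; μ^(2)=-2; μ^(3)=-11; μ^(4)=-20

((0, 0, 0, 3); (0, 0, 1, 0); (0, 3, 0, 0); (2, 0, 0, 0))


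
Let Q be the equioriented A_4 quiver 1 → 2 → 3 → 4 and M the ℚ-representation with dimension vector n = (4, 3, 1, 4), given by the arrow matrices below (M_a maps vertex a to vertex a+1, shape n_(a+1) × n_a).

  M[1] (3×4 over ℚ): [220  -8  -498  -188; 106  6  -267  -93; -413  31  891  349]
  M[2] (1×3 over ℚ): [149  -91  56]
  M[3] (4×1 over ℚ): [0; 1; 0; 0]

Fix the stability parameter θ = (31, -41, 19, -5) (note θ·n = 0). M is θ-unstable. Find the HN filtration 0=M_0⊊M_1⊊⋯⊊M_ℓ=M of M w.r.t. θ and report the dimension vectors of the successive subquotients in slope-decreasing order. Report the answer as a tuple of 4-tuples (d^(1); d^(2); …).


Barcode: M ≅ I[1,1], I[1,2]^2, I[1,4], I[4,4]^3. HN layers by μ_θ (3 steps, strictly decreasing):
  μ^(1)=31; μ^(2)=7; μ^(3)=-5

((1, 0, 0, 0); (0, 0, 1, 1); (3, 3, 0, 3))


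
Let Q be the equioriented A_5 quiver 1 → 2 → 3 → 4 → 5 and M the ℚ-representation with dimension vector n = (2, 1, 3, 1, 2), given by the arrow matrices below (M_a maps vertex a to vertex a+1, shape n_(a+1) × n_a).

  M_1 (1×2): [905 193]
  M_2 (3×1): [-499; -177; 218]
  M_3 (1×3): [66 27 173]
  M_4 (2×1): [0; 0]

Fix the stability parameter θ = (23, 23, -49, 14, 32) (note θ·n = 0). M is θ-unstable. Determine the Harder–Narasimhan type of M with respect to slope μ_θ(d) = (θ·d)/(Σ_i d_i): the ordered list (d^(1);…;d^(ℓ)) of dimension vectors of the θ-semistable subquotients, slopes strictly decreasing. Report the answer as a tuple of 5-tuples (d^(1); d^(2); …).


Via rank(M_{q-1}∘⋯∘M_p): M ≅ I[1,1], I[1,4], I[3,3]^2, I[5,5]^2.
μ_θ-semistable layers: μ^(1)=32; μ^(2)=23; μ^(3)=14; μ^(4)=-1; μ^(5)=-49

((0, 0, 0, 0, 2); (1, 0, 0, 0, 0); (0, 0, 0, 1, 0); (1, 1, 1, 0, 0); (0, 0, 2, 0, 0))


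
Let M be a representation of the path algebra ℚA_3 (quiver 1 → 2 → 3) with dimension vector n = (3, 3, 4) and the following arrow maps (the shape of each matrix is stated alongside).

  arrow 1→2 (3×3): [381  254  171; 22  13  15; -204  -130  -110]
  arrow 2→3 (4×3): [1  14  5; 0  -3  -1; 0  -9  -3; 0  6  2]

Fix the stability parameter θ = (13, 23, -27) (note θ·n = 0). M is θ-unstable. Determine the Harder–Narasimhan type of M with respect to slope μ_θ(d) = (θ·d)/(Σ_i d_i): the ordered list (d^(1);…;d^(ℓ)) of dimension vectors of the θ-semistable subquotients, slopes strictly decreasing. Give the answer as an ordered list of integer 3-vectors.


Interval decomposition of M: I[1,2], I[1,3]^2, I[3,3]^2.
HN type (ℓ=4): μ^(1)=23; μ^(2)=13; μ^(3)=3; μ^(4)=-27

((0, 1, 0); (1, 0, 0); (2, 2, 2); (0, 0, 2))


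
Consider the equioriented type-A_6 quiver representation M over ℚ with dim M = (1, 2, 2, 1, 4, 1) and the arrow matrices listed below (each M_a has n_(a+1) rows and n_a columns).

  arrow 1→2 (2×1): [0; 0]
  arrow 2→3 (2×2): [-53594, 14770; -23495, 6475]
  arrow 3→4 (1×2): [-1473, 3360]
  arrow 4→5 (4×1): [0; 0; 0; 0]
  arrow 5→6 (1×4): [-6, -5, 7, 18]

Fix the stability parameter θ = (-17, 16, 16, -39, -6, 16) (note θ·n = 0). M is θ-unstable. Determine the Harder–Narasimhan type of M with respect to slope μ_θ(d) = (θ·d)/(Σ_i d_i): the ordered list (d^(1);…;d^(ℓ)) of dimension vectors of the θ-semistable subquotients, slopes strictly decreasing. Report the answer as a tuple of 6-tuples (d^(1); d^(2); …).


Barcode: M ≅ I[1,1], I[2,2], I[2,4], I[3,3], I[5,5]^3, I[5,6]. HN layers by μ_θ (4 steps, strictly decreasing):
  μ^(1)=16; μ^(2)=-7/3; μ^(3)=-6; μ^(4)=-17

((0, 1, 1, 0, 0, 1); (0, 1, 1, 1, 0, 0); (0, 0, 0, 0, 4, 0); (1, 0, 0, 0, 0, 0))


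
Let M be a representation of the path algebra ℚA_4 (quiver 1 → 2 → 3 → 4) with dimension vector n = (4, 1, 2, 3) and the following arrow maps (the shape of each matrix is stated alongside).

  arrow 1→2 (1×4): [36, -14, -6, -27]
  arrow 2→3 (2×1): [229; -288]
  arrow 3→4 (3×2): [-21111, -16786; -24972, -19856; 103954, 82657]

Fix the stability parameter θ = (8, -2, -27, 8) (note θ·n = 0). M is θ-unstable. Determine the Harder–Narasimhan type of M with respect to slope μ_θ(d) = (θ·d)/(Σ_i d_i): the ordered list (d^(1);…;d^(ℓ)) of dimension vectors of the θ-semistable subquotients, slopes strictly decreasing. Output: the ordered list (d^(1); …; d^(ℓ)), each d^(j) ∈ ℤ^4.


Interval decomposition of M: I[1,1]^3, I[1,4], I[3,4], I[4,4].
HN type (ℓ=3): μ^(1)=8; μ^(2)=-7; μ^(3)=-27

((3, 0, 0, 3); (1, 1, 1, 0); (0, 0, 1, 0))


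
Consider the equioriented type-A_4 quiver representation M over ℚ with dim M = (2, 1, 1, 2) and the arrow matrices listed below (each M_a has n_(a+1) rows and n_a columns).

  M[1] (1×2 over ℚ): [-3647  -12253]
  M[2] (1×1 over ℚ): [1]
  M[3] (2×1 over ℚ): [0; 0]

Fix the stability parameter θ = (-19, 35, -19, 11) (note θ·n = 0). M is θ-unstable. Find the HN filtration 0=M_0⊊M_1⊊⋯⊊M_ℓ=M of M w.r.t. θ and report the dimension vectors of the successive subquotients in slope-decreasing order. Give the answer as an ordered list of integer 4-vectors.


Interval decomposition of M: I[1,1], I[1,3], I[4,4]^2.
HN type (ℓ=3): μ^(1)=11; μ^(2)=8; μ^(3)=-19

((0, 0, 0, 2); (0, 1, 1, 0); (2, 0, 0, 0))


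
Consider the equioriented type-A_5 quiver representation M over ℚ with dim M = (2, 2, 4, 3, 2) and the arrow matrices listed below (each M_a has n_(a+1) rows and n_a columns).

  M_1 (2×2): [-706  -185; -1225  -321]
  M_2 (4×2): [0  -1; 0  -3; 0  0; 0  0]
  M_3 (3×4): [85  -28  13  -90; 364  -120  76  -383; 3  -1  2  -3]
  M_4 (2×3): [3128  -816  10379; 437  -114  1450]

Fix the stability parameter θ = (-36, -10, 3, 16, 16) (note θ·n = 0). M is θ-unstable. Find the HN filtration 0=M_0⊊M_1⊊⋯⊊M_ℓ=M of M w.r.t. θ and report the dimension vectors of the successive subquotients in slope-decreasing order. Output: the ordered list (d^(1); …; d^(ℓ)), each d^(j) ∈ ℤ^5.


Interval decomposition of M: I[1,2], I[1,5], I[3,3], I[3,4], I[3,5].
HN type (ℓ=4): μ^(1)=16; μ^(2)=3; μ^(3)=-10; μ^(4)=-36

((0, 0, 0, 3, 2); (0, 0, 4, 0, 0); (0, 2, 0, 0, 0); (2, 0, 0, 0, 0))


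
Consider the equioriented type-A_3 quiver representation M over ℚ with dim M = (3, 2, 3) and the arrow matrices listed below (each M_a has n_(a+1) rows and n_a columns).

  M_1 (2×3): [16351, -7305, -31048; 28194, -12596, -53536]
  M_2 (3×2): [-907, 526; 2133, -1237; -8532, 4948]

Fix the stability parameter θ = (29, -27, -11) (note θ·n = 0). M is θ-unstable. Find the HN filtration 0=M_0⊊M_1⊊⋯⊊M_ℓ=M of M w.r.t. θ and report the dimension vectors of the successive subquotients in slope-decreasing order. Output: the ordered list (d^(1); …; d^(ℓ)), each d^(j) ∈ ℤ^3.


Interval decomposition of M: I[1,1], I[1,3]^2, I[3,3].
HN type (ℓ=3): μ^(1)=29; μ^(2)=-3; μ^(3)=-11

((1, 0, 0); (2, 2, 2); (0, 0, 1))


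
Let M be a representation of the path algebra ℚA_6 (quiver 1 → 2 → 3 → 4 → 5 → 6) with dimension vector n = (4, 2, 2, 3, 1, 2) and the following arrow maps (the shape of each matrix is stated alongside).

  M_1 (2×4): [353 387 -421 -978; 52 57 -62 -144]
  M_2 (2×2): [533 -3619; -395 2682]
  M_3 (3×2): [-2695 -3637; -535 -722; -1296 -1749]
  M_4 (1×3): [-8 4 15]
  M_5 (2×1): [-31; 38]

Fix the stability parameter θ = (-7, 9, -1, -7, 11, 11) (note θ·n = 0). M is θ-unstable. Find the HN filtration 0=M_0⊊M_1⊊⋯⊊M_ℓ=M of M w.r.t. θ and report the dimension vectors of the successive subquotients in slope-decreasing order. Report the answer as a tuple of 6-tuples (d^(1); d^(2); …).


Interval decomposition of M: I[1,1]^2, I[1,4], I[1,6], I[4,4], I[6,6].
HN type (ℓ=3): μ^(1)=11; μ^(2)=1/3; μ^(3)=-7

((0, 0, 0, 0, 1, 2); (0, 2, 2, 2, 0, 0); (4, 0, 0, 1, 0, 0))


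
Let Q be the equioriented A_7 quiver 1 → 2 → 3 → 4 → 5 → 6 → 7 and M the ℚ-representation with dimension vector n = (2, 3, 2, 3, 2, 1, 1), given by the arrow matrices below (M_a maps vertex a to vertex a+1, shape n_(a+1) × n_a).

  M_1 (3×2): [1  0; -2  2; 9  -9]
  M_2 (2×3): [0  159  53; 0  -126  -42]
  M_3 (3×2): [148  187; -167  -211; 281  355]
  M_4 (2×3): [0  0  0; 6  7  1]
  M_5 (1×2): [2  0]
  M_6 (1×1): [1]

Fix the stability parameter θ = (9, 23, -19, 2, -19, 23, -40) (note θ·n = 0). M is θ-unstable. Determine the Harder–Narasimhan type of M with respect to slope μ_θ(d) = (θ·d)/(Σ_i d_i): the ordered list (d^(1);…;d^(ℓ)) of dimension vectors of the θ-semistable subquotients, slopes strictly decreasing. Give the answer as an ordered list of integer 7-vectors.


Interval decomposition of M: I[1,2], I[1,4], I[2,2], I[3,4], I[4,5], I[5,7].
HN type (ℓ=6): μ^(1)=23; μ^(2)=9; μ^(3)=15/4; μ^(4)=2; μ^(5)=-17/2; μ^(6)=-19

((0, 2, 0, 0, 0, 0, 0); (1, 0, 0, 0, 0, 0, 0); (1, 1, 1, 1, 0, 0, 0); (0, 0, 0, 1, 0, 0, 0); (0, 0, 0, 1, 1, 1, 1); (0, 0, 1, 0, 1, 0, 0))


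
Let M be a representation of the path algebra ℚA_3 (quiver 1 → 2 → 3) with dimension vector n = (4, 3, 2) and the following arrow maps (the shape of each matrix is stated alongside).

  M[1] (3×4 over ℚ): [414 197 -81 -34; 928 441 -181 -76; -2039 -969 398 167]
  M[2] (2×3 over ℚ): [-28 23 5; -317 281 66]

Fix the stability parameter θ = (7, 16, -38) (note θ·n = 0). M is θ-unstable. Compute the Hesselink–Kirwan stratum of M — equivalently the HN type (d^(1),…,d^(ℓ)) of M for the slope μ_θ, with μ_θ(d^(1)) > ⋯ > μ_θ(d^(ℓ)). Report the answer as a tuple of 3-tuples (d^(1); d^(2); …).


Barcode: M ≅ I[1,1], I[1,2], I[1,3]^2. HN layers by μ_θ (3 steps, strictly decreasing):
  μ^(1)=16; μ^(2)=7; μ^(3)=-5

((0, 1, 0); (2, 0, 0); (2, 2, 2))


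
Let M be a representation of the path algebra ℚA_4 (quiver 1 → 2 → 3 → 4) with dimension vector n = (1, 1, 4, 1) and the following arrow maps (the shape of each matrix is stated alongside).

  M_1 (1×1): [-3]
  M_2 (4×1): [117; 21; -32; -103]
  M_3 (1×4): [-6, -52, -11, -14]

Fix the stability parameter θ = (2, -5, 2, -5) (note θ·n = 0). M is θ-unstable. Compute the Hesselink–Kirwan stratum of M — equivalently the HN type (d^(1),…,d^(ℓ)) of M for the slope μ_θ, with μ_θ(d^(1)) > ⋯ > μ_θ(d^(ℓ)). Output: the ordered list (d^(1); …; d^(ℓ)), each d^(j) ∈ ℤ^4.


Interval decomposition of M: I[1,3], I[3,3]^2, I[3,4].
HN type (ℓ=2): μ^(1)=2; μ^(2)=-3/2

((0, 0, 3, 0); (1, 1, 1, 1))


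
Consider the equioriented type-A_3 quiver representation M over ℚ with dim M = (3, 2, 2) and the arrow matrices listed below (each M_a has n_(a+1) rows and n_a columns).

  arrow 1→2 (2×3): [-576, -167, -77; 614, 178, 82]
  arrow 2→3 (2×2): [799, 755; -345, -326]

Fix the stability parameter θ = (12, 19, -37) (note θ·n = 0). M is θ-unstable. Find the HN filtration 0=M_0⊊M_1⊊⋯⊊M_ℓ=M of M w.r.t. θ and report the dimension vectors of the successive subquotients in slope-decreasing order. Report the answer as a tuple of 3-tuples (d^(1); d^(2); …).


Barcode: M ≅ I[1,1], I[1,3]^2. HN layers by μ_θ (2 steps, strictly decreasing):
  μ^(1)=12; μ^(2)=-2

((1, 0, 0); (2, 2, 2))


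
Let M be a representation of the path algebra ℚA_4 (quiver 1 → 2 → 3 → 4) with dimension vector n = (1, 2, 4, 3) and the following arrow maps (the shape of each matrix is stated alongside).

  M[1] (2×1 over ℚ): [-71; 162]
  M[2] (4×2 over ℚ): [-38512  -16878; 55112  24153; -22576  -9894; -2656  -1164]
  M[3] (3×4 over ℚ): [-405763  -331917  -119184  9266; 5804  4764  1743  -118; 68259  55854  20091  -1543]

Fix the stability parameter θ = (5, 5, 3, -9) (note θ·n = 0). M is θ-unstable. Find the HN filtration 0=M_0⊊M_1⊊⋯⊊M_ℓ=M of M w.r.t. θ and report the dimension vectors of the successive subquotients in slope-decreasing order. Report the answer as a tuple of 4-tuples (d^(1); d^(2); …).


Barcode: M ≅ I[1,4], I[2,2], I[3,3], I[3,4]^2. HN layers by μ_θ (4 steps, strictly decreasing):
  μ^(1)=5; μ^(2)=3; μ^(3)=1; μ^(4)=-3

((0, 1, 0, 0); (0, 0, 1, 0); (1, 1, 1, 1); (0, 0, 2, 2))


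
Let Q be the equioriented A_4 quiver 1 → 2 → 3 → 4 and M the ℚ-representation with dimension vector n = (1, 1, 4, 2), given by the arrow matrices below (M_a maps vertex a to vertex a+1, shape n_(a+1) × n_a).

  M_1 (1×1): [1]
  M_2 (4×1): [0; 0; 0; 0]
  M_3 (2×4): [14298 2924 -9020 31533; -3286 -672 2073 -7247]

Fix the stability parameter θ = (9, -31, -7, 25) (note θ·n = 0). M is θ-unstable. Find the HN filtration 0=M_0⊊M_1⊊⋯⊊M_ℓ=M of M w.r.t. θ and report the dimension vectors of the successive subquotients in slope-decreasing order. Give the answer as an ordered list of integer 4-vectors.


Interval decomposition of M: I[1,2], I[3,3]^2, I[3,4]^2.
HN type (ℓ=3): μ^(1)=25; μ^(2)=-7; μ^(3)=-11

((0, 0, 0, 2); (0, 0, 4, 0); (1, 1, 0, 0))


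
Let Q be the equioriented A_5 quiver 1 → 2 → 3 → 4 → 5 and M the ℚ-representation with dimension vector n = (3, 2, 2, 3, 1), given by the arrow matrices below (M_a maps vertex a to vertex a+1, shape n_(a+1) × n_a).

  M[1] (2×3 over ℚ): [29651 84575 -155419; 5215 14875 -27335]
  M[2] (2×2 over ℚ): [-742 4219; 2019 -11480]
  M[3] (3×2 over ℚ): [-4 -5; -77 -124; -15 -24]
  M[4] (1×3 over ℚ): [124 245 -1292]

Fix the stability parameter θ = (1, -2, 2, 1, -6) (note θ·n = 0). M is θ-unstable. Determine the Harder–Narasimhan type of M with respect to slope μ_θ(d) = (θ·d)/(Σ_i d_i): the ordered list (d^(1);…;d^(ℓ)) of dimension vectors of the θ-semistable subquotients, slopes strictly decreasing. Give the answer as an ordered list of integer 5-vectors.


Interval decomposition of M: I[1,1]^2, I[1,5], I[2,4], I[4,4].
HN type (ℓ=4): μ^(1)=3/2; μ^(2)=1; μ^(3)=-4/5; μ^(4)=-2

((0, 0, 1, 1, 0); (2, 0, 0, 1, 0); (1, 1, 1, 1, 1); (0, 1, 0, 0, 0))


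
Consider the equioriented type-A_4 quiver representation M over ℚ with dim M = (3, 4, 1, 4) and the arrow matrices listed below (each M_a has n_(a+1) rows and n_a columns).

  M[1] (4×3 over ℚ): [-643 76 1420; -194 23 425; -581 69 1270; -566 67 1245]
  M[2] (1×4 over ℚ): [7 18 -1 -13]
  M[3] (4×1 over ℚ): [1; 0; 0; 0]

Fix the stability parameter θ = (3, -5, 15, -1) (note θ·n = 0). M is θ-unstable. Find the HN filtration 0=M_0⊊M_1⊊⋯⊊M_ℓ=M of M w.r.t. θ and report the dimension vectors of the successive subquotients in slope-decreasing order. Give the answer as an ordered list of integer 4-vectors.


Via rank(M_{q-1}∘⋯∘M_p): M ≅ I[1,2]^2, I[1,4], I[2,2], I[4,4]^3.
μ_θ-semistable layers: μ^(1)=7; μ^(2)=-1; μ^(3)=-5

((0, 0, 1, 1); (3, 3, 0, 3); (0, 1, 0, 0))


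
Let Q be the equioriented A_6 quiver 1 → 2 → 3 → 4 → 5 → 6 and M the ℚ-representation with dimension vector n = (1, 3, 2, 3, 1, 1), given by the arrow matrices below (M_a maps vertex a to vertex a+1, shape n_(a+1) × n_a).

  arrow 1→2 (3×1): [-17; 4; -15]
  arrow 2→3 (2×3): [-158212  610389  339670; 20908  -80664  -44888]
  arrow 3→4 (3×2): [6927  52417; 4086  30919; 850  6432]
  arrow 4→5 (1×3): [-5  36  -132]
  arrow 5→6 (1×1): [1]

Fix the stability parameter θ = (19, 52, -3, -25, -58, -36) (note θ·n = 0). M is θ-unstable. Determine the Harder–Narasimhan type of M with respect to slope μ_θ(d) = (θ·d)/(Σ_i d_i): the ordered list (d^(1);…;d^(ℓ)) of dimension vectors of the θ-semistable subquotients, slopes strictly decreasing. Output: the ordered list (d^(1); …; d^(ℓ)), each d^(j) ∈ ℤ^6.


Via rank(M_{q-1}∘⋯∘M_p): M ≅ I[1,6], I[2,2], I[2,4], I[4,4].
μ_θ-semistable layers: μ^(1)=52; μ^(2)=8; μ^(3)=-17/2; μ^(4)=-25

((0, 1, 0, 0, 0, 0); (0, 1, 1, 1, 0, 0); (1, 1, 1, 1, 1, 1); (0, 0, 0, 1, 0, 0))


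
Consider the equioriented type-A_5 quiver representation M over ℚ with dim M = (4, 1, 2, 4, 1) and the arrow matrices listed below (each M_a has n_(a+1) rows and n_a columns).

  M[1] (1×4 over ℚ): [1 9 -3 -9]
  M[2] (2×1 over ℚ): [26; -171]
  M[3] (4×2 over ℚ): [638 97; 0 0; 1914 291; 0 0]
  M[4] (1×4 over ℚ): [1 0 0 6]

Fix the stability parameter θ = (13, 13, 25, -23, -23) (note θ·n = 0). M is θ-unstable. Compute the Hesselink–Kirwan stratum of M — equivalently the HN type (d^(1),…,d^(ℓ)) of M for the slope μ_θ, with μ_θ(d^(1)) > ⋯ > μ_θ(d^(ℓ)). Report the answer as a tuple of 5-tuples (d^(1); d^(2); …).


Via rank(M_{q-1}∘⋯∘M_p): M ≅ I[1,1]^3, I[1,5], I[3,3], I[4,4]^3.
μ_θ-semistable layers: μ^(1)=25; μ^(2)=13; μ^(3)=1; μ^(4)=-23

((0, 0, 1, 0, 0); (3, 0, 0, 0, 0); (1, 1, 1, 1, 1); (0, 0, 0, 3, 0))


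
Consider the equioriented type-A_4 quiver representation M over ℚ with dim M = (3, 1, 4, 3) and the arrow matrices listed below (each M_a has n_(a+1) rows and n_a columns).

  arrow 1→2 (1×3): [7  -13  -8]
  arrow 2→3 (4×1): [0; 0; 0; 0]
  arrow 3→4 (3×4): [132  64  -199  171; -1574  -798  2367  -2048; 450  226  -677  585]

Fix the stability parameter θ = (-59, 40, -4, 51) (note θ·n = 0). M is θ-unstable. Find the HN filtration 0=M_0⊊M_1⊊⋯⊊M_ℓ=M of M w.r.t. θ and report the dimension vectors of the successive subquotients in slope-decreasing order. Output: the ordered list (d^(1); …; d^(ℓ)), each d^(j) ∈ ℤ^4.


Via rank(M_{q-1}∘⋯∘M_p): M ≅ I[1,1]^2, I[1,2], I[3,3], I[3,4]^3.
μ_θ-semistable layers: μ^(1)=51; μ^(2)=40; μ^(3)=-4; μ^(4)=-59

((0, 0, 0, 3); (0, 1, 0, 0); (0, 0, 4, 0); (3, 0, 0, 0))
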